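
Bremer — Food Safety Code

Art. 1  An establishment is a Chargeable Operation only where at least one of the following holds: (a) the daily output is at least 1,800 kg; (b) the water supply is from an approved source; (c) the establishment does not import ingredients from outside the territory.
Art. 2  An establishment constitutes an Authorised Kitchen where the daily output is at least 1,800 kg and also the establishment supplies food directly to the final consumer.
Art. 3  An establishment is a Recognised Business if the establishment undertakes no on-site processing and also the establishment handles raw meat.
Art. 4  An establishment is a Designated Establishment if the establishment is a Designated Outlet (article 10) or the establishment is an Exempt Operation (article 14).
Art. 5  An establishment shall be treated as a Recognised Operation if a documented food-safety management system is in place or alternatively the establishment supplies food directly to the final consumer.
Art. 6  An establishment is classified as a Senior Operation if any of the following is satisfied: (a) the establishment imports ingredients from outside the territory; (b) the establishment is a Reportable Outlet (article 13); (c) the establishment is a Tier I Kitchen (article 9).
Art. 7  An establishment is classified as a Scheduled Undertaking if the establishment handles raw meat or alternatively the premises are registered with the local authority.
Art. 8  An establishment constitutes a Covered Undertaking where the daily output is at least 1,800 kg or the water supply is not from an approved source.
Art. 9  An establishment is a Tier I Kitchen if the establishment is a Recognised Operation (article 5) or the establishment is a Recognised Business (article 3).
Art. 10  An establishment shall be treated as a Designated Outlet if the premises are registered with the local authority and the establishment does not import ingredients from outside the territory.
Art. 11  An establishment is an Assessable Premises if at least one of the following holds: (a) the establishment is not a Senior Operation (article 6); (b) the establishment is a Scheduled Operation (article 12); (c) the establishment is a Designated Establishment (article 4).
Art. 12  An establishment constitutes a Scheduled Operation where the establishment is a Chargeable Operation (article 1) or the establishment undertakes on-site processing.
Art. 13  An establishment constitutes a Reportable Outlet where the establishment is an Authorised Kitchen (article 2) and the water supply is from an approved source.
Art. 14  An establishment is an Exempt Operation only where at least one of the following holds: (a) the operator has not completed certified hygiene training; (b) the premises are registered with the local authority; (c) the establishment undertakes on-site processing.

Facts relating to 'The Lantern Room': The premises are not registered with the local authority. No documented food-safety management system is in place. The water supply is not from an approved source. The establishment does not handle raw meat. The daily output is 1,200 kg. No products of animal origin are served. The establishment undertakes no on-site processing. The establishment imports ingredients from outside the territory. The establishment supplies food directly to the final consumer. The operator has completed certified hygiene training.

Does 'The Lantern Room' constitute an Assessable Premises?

No

article 2 — Authorised Kitchen: [daily output: 1,200 kg ≥ 1,800 kg? no] AND [the establishment supplies food directly to the final consumer? yes] → not satisfied.
article 13 — Reportable Outlet: [Authorised Kitchen (article 2)? no] AND [the water supply is from an approved source? no] → not satisfied.
article 5 — Recognised Operation: [a documented food-safety management system is in place? no] OR [the establishment supplies food directly to the final consumer? yes] → satisfied.
article 3 — Recognised Business: [the establishment undertakes no on-site processing? yes] AND [the establishment handles raw meat? no] → not satisfied.
article 9 — Tier I Kitchen: [Recognised Operation (article 5)? yes] OR [Recognised Business (article 3)? no] → satisfied.
article 6 — Senior Operation: [the establishment imports ingredients from outside the territory? yes] OR [Reportable Outlet (article 13)? no] OR [Tier I Kitchen (article 9)? yes] → satisfied.
article 1 — Chargeable Operation: [daily output: 1,200 kg ≥ 1,800 kg? no] OR [the water supply is from an approved source? no] OR [the establishment does not import ingredients from outside the territory? no] → not satisfied.
article 12 — Scheduled Operation: [Chargeable Operation (article 1)? no] OR [the establishment undertakes on-site processing? no] → not satisfied.
article 10 — Designated Outlet: [the premises are registered with the local authority? no] AND [the establishment does not import ingredients from outside the territory? no] → not satisfied.
article 14 — Exempt Operation: [the operator has not completed certified hygiene training? no] OR [the premises are registered with the local authority? no] OR [the establishment undertakes on-site processing? no] → not satisfied.
article 4 — Designated Establishment: [Designated Outlet (article 10)? no] OR [Exempt Operation (article 14)? no] → not satisfied.
article 11 — Assessable Premises: [not a Senior Operation (article 6)? no] OR [Scheduled Operation (article 12)? no] OR [Designated Establishment (article 4)? no] → not satisfied.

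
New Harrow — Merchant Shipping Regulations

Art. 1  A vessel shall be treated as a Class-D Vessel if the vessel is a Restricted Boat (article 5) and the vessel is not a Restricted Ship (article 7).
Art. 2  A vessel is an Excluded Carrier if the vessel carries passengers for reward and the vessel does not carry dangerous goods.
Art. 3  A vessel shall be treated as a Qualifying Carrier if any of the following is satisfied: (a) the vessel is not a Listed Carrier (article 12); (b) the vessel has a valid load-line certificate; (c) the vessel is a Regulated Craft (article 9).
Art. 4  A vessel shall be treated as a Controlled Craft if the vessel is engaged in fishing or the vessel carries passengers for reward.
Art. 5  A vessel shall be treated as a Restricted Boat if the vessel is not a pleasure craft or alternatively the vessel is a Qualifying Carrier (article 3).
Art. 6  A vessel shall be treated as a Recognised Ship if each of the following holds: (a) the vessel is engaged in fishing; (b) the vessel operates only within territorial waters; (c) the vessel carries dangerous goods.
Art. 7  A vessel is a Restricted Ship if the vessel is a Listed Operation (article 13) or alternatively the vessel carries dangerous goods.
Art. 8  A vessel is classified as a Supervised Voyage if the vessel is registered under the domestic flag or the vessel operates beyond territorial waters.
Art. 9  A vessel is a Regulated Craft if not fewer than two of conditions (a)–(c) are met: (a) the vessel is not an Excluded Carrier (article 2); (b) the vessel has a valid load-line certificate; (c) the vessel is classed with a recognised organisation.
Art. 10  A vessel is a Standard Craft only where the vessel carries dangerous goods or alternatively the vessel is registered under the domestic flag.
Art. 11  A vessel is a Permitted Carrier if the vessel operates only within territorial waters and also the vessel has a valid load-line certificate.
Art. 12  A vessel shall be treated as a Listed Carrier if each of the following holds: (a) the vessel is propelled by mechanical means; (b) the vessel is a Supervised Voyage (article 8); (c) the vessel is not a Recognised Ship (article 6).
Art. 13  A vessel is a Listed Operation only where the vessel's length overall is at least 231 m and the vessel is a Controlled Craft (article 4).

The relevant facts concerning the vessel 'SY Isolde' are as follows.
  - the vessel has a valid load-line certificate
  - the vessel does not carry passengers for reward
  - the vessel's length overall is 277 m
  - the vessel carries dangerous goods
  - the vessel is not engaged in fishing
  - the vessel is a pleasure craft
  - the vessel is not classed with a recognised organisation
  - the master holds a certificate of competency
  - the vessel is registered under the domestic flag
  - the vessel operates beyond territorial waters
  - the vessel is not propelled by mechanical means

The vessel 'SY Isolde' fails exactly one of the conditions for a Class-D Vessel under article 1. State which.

Restricted Ship

article 8 — Supervised Voyage: [the vessel is registered under the domestic flag? yes] OR [the vessel operates beyond territorial waters? yes] → satisfied.
article 6 — Recognised Ship: [the vessel is engaged in fishing? no] AND [the vessel operates only within territorial waters? no] AND [the vessel carries dangerous goods? yes] → not satisfied.
article 12 — Listed Carrier: [the vessel is propelled by mechanical means? no] AND [Supervised Voyage (article 8)? yes] AND [not a Recognised Ship (article 6)? yes] → not satisfied.
article 2 — Excluded Carrier: [the vessel carries passengers for reward? no] AND [the vessel does not carry dangerous goods? no] → not satisfied.
article 9 — Regulated Craft: not an Excluded Carrier (article 2)? yes; the vessel has a valid load-line certificate? yes; the vessel is classed with a recognised organisation? no — 2 of 3 hold (need ≥2) → satisfied.
article 3 — Qualifying Carrier: [not a Listed Carrier (article 12)? yes] OR [the vessel has a valid load-line certificate? yes] OR [Regulated Craft (article 9)? yes] → satisfied.
article 5 — Restricted Boat: [the vessel is not a pleasure craft? no] OR [Qualifying Carrier (article 3)? yes] → satisfied.
article 4 — Controlled Craft: [the vessel is engaged in fishing? no] OR [the vessel carries passengers for reward? no] → not satisfied.
article 13 — Listed Operation: [vessel's length overall: 277 m ≥ 231 m? yes] AND [Controlled Craft (article 4)? no] → not satisfied.
article 7 — Restricted Ship: [Listed Operation (article 13)? no] OR [the vessel carries dangerous goods? yes] → satisfied.
article 1 — Class-D Vessel: [Restricted Boat (article 5)? yes] AND [not a Restricted Ship (article 7)? no] → not satisfied.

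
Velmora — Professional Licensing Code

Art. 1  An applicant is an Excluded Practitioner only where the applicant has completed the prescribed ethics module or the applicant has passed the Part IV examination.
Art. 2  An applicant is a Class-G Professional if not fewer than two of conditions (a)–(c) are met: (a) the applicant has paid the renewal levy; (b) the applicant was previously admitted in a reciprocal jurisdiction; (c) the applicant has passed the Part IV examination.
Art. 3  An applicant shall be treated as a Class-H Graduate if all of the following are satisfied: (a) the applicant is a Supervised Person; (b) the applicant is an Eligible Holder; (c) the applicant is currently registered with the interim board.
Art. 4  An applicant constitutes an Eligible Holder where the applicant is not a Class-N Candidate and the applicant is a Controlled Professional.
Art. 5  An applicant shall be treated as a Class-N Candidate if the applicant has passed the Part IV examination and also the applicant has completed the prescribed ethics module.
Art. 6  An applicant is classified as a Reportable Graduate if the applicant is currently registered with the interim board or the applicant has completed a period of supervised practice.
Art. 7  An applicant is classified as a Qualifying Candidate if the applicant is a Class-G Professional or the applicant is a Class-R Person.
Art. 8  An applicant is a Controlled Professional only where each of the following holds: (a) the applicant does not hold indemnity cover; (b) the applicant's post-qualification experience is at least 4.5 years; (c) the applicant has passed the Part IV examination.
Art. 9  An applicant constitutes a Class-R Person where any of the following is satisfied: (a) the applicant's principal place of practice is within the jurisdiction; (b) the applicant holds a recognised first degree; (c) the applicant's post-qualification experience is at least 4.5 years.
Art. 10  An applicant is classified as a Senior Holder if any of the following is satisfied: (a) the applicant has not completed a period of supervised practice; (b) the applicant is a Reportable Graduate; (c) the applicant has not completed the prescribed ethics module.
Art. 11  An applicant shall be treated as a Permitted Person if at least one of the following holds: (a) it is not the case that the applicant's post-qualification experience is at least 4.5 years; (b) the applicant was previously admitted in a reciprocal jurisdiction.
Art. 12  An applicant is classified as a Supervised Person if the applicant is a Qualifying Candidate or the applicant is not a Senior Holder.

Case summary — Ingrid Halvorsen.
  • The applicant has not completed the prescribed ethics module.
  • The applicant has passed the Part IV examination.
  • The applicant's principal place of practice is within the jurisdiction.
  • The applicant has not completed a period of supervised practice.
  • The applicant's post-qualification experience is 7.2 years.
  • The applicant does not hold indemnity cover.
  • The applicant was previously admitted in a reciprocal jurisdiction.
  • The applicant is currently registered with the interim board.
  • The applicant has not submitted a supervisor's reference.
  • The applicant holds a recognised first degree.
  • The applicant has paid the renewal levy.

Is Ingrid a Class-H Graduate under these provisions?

Under article 2: the applicant has paid the renewal levy? yes; the applicant was previously admitted in a reciprocal jurisdiction? yes; the applicant has passed the Part IV examination? yes — 3 of 3 hold (need ≥2) → satisfied.
Under article 9: the applicant's principal place of practice is within the jurisdiction? yes; or the applicant holds a recognised first degree? yes; or applicant's post-qualification experience: 7.2 years ≥ 4.5 years? yes. So the applicant is a Class-R Person.
Under article 7: Class-G Professional (article 2)? yes; or Class-R Person (article 9)? yes. So the applicant is a Qualifying Candidate.
Under article 6: the applicant is currently registered with the interim board? yes; or the applicant has completed a period of supervised practice? no. So the applicant is a Reportable Graduate.
Under article 10: the applicant has not completed a period of supervised practice? yes; or Reportable Graduate (article 6)? yes; or the applicant has not completed the prescribed ethics module? yes. So the applicant is a Senior Holder.
Under article 12: Qualifying Candidate (article 7)? yes; or not a Senior Holder (article 10)? no. So the applicant is a Supervised Person.
Under article 5: the applicant has passed the Part IV examination? yes; and the applicant has completed the prescribed ethics module? no. So the applicant is not a Class-N Candidate.
Under article 8: the applicant does not hold indemnity cover? yes; and applicant's post-qualification experience: 7.2 years ≥ 4.5 years? yes; and the applicant has passed the Part IV examination? yes. So the applicant is a Controlled Professional.
Under article 4: not a Class-N Candidate (article 5)? yes; and Controlled Professional (article 8)? yes. So the applicant is an Eligible Holder.
Under article 3: Supervised Person (article 12)? yes; and Eligible Holder (article 4)? yes; and the applicant is currently registered with the interim board? yes. So the applicant is a Class-H Graduate.

Yes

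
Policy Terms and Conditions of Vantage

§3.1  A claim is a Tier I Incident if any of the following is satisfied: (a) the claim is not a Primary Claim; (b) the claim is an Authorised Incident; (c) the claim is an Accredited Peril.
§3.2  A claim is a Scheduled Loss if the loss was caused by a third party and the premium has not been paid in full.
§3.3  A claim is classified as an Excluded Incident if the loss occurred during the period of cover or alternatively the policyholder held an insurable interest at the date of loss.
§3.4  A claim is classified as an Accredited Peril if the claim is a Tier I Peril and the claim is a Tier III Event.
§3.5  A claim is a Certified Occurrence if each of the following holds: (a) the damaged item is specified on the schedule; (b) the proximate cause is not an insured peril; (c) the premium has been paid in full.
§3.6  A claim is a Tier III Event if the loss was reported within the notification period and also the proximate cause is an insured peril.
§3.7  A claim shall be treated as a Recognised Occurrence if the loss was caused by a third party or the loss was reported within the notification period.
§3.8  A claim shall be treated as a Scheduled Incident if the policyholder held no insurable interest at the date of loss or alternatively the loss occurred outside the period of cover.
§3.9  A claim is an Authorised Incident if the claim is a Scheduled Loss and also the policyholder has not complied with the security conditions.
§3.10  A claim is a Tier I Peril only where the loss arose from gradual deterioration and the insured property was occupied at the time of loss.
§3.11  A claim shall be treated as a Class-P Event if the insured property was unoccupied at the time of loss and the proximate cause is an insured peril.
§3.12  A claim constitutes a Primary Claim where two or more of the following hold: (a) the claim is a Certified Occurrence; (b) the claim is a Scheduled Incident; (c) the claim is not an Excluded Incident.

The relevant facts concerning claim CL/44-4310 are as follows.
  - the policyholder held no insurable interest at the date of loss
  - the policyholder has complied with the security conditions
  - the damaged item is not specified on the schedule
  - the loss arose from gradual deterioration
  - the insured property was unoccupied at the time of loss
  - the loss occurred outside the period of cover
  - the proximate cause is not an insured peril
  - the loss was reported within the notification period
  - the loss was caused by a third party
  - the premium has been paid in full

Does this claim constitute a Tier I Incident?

Under §3.5: the damaged item is specified on the schedule? no; and the proximate cause is not an insured peril? yes; and the premium has been paid in full? yes. So the claim is not a Certified Occurrence.
Under §3.8: the policyholder held no insurable interest at the date of loss? yes; or the loss occurred outside the period of cover? yes. So the claim is a Scheduled Incident.
Under §3.3: the loss occurred during the period of cover? no; or the policyholder held an insurable interest at the date of loss? no. So the claim is not an Excluded Incident.
Under §3.12: Certified Occurrence (§3.5)? no; Scheduled Incident (§3.8)? yes; not an Excluded Incident (§3.3)? yes — 2 of 3 hold (need ≥2) → satisfied.
Under §3.2: the loss was caused by a third party? yes; and the premium has not been paid in full? no. So the claim is not a Scheduled Loss.
Under §3.9: Scheduled Loss (§3.2)? no; and the policyholder has not complied with the security conditions? no. So the claim is not an Authorised Incident.
Under §3.10: the loss arose from gradual deterioration? yes; and the insured property was occupied at the time of loss? no. So the claim is not a Tier I Peril.
Under §3.6: the loss was reported within the notification period? yes; and the proximate cause is an insured peril? no. So the claim is not a Tier III Event.
Under §3.4: Tier I Peril (§3.10)? no; and Tier III Event (§3.6)? no. So the claim is not an Accredited Peril.
Under §3.1: not a Primary Claim (§3.12)? no; or Authorised Incident (§3.9)? no; or Accredited Peril (§3.4)? no. So the claim is not a Tier I Incident.

No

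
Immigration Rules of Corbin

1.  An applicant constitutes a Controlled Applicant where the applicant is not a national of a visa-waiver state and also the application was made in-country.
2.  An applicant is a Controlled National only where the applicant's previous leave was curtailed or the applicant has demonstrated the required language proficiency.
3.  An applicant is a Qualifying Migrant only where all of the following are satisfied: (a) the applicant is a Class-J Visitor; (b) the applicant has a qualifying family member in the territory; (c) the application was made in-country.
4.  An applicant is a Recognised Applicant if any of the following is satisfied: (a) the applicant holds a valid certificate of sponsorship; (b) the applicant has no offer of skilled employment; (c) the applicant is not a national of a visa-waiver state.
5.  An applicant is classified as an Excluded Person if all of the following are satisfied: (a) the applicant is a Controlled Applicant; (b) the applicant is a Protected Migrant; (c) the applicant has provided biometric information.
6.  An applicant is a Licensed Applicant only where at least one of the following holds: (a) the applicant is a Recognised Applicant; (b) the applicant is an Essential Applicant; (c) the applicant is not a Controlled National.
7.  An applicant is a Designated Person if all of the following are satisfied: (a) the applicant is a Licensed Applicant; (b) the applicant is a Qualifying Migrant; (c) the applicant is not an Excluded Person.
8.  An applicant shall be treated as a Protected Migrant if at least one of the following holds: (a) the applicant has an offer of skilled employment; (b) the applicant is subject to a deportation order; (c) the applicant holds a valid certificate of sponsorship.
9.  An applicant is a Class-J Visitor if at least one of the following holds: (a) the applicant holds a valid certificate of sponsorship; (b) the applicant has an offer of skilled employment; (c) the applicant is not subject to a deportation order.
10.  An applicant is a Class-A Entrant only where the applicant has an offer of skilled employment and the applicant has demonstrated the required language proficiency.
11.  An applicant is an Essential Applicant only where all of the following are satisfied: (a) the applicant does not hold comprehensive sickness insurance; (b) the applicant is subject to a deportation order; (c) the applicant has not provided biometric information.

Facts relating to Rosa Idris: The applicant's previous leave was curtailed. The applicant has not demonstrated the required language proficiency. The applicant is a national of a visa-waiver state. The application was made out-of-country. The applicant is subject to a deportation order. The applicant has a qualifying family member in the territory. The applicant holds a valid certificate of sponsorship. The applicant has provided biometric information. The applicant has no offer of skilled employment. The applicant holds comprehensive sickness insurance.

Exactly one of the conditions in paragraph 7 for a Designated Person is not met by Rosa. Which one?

paragraph 4 — Recognised Applicant: [the applicant holds a valid certificate of sponsorship? yes] OR [the applicant has no offer of skilled employment? yes] OR [the applicant is not a national of a visa-waiver state? no] → satisfied.
paragraph 11 — Essential Applicant: [the applicant does not hold comprehensive sickness insurance? no] AND [the applicant is subject to a deportation order? yes] AND [the applicant has not provided biometric information? no] → not satisfied.
paragraph 2 — Controlled National: [the applicant's previous leave was curtailed? yes] OR [the applicant has demonstrated the required language proficiency? no] → satisfied.
paragraph 6 — Licensed Applicant: [Recognised Applicant (paragraph 4)? yes] OR [Essential Applicant (paragraph 11)? no] OR [not a Controlled National (paragraph 2)? no] → satisfied.
paragraph 9 — Class-J Visitor: [the applicant holds a valid certificate of sponsorship? yes] OR [the applicant has an offer of skilled employment? no] OR [the applicant is not subject to a deportation order? no] → satisfied.
paragraph 3 — Qualifying Migrant: [Class-J Visitor (paragraph 9)? yes] AND [the applicant has a qualifying family member in the territory? yes] AND [the application was made in-country? no] → not satisfied.
paragraph 1 — Controlled Applicant: [the applicant is not a national of a visa-waiver state? no] AND [the application was made in-country? no] → not satisfied.
paragraph 8 — Protected Migrant: [the applicant has an offer of skilled employment? no] OR [the applicant is subject to a deportation order? yes] OR [the applicant holds a valid certificate of sponsorship? yes] → satisfied.
paragraph 5 — Excluded Person: [Controlled Applicant (paragraph 1)? no] AND [Protected Migrant (paragraph 8)? yes] AND [the applicant has provided biometric information? yes] → not satisfied.
paragraph 7 — Designated Person: [Licensed Applicant (paragraph 6)? yes] AND [Qualifying Migrant (paragraph 3)? no] AND [not an Excluded Person (paragraph 5)? yes] → not satisfied.

Qualifying Migrant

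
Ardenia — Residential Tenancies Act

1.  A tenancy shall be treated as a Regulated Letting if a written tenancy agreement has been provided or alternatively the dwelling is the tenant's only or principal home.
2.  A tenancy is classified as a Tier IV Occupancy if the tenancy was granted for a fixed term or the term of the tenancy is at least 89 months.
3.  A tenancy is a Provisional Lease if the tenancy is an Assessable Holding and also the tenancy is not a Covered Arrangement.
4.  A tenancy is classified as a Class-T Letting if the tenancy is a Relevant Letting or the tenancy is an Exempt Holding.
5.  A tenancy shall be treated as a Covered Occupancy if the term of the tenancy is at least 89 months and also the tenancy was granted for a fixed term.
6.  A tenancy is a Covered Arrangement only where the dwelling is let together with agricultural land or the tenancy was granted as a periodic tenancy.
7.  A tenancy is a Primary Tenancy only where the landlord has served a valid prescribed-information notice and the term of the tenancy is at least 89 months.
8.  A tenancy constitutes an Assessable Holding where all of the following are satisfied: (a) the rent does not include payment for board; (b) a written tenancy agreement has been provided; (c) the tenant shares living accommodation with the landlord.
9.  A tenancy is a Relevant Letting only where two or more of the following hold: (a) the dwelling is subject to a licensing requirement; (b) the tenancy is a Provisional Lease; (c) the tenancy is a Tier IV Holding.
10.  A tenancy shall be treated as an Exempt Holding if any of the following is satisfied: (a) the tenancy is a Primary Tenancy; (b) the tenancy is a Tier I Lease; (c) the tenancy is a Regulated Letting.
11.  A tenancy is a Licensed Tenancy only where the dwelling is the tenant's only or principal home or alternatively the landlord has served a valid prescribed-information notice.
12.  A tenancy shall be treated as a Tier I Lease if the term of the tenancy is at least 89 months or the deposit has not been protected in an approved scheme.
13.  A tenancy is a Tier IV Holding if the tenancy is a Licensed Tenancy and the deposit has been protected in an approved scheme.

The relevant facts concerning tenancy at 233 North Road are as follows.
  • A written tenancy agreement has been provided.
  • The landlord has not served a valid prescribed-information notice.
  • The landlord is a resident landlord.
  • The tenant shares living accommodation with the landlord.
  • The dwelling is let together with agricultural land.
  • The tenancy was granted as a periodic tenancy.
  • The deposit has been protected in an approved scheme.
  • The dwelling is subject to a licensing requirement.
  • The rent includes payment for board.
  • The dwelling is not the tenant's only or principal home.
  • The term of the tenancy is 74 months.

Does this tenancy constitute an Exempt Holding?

Under paragraph 7: the landlord has served a valid prescribed-information notice? no; and term of the tenancy: 74 months ≥ 89 months? no. So the tenancy is not a Primary Tenancy.
Under paragraph 12: term of the tenancy: 74 months ≥ 89 months? no; or the deposit has not been protected in an approved scheme? no. So the tenancy is not a Tier I Lease.
Under paragraph 1: a written tenancy agreement has been provided? yes; or the dwelling is the tenant's only or principal home? no. So the tenancy is a Regulated Letting.
Under paragraph 10: Primary Tenancy (paragraph 7)? no; or Tier I Lease (paragraph 12)? no; or Regulated Letting (paragraph 1)? yes. So the tenancy is an Exempt Holding.

Yes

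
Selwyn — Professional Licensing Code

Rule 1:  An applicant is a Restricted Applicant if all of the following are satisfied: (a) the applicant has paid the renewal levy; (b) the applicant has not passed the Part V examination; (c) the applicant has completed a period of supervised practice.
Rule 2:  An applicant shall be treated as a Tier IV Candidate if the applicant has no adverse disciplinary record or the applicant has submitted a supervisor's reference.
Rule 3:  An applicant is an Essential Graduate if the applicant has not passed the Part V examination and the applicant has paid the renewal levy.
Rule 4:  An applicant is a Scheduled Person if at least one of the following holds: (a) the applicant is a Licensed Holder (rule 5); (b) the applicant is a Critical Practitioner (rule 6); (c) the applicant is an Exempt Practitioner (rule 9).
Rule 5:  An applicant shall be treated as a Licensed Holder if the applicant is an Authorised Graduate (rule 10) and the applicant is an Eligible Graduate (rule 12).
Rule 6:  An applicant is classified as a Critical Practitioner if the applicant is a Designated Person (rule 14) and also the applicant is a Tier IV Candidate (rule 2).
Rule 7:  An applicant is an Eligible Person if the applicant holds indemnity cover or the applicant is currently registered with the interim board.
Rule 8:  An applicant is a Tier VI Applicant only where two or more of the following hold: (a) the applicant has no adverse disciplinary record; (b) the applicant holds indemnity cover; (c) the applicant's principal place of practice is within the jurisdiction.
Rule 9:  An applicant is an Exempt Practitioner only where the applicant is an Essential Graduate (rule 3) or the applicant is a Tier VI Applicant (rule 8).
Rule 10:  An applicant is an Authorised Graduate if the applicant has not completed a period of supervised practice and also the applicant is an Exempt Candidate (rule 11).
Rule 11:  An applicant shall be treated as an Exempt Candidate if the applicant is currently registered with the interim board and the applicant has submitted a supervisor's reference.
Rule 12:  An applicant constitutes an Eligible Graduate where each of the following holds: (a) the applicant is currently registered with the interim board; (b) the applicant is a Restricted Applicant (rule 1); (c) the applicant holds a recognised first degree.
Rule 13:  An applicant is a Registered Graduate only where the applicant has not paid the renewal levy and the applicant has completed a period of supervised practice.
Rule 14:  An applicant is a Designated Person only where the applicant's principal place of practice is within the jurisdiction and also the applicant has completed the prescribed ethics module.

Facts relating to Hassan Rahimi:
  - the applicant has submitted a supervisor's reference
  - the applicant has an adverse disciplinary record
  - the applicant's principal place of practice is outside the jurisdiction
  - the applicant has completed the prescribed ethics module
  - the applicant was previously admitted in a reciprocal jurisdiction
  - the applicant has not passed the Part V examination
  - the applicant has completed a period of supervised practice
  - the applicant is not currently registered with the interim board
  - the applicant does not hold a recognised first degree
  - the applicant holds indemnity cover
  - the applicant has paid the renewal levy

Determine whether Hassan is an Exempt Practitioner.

Yes

Under rule 3: the applicant has not passed the Part V examination? yes; and the applicant has paid the renewal levy? yes. So the applicant is an Essential Graduate.
Under rule 8: the applicant has no adverse disciplinary record? no; the applicant holds indemnity cover? yes; the applicant's principal place of practice is within the jurisdiction? no — 1 of 3 hold (need ≥2) → not satisfied.
Under rule 9: Essential Graduate (rule 3)? yes; or Tier VI Applicant (rule 8)? no. So the applicant is an Exempt Practitioner.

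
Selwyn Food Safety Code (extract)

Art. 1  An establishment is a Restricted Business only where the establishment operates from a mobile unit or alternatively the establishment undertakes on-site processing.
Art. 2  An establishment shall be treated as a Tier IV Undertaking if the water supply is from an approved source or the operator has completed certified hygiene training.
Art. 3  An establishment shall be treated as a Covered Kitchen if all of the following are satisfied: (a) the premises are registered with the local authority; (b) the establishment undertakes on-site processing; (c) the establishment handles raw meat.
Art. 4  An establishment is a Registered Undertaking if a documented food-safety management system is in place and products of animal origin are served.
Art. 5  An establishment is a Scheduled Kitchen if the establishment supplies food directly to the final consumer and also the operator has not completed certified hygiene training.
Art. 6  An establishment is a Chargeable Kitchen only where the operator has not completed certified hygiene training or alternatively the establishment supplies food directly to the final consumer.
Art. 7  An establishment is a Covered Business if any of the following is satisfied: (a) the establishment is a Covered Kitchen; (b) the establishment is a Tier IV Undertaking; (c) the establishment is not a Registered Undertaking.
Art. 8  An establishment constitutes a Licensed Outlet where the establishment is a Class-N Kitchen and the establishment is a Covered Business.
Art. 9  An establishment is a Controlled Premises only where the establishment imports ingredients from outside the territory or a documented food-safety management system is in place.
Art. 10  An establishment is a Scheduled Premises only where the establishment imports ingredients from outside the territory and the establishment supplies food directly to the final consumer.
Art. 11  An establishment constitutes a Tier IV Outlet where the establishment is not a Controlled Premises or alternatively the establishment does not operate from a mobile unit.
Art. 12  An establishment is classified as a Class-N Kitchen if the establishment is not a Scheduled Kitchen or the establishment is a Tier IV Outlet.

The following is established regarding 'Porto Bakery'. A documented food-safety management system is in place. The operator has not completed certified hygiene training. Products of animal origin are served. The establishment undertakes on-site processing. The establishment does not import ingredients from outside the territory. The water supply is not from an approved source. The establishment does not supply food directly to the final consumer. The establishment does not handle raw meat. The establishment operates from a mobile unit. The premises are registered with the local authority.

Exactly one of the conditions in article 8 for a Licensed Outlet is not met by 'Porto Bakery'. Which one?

Covered Business

article 5 — Scheduled Kitchen: [the establishment supplies food directly to the final consumer? no] AND [the operator has not completed certified hygiene training? yes] → not satisfied.
article 9 — Controlled Premises: [the establishment imports ingredients from outside the territory? no] OR [a documented food-safety management system is in place? yes] → satisfied.
article 11 — Tier IV Outlet: [not a Controlled Premises (article 9)? no] OR [the establishment does not operate from a mobile unit? no] → not satisfied.
article 12 — Class-N Kitchen: [not a Scheduled Kitchen (article 5)? yes] OR [Tier IV Outlet (article 11)? no] → satisfied.
article 3 — Covered Kitchen: [the premises are registered with the local authority? yes] AND [the establishment undertakes on-site processing? yes] AND [the establishment handles raw meat? no] → not satisfied.
article 2 — Tier IV Undertaking: [the water supply is from an approved source? no] OR [the operator has completed certified hygiene training? no] → not satisfied.
article 4 — Registered Undertaking: [a documented food-safety management system is in place? yes] AND [products of animal origin are served? yes] → satisfied.
article 7 — Covered Business: [Covered Kitchen (article 3)? no] OR [Tier IV Undertaking (article 2)? no] OR [not a Registered Undertaking (article 4)? no] → not satisfied.
article 8 — Licensed Outlet: [Class-N Kitchen (article 12)? yes] AND [Covered Business (article 7)? no] → not satisfied.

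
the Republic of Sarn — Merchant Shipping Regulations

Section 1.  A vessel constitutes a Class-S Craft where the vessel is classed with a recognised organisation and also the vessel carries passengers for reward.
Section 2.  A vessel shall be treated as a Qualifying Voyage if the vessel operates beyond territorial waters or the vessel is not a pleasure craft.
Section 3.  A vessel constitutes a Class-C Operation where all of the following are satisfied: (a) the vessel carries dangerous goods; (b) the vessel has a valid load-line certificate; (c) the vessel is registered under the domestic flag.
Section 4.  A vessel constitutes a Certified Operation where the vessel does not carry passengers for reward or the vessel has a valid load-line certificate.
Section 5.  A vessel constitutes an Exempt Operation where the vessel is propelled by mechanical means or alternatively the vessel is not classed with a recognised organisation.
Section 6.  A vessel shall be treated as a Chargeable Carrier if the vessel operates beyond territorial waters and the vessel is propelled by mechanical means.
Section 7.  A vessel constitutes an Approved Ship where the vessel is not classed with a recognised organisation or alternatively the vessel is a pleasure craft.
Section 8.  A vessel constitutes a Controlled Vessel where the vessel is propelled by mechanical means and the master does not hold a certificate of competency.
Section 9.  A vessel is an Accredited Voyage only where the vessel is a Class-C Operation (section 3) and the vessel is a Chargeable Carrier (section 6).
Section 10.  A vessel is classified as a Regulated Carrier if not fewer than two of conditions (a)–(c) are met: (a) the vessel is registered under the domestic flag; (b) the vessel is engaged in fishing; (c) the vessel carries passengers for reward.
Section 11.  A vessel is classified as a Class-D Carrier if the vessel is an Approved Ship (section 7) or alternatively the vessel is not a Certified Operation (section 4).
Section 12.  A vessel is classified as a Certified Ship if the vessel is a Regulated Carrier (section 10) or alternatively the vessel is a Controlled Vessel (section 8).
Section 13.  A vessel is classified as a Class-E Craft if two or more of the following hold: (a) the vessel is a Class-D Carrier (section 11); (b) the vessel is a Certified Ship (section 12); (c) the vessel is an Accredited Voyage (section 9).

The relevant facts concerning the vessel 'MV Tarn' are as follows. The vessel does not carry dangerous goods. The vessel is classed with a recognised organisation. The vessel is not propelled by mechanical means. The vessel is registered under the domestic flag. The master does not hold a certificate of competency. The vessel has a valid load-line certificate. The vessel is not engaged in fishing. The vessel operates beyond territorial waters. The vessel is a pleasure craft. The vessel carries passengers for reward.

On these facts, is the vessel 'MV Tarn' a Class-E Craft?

Yes

section 7 — Approved Ship: [the vessel is not classed with a recognised organisation? no] OR [the vessel is a pleasure craft? yes] → satisfied.
section 4 — Certified Operation: [the vessel does not carry passengers for reward? no] OR [the vessel has a valid load-line certificate? yes] → satisfied.
section 11 — Class-D Carrier: [Approved Ship (section 7)? yes] OR [not a Certified Operation (section 4)? no] → satisfied.
section 10 — Regulated Carrier: the vessel is registered under the domestic flag? yes; the vessel is engaged in fishing? no; the vessel carries passengers for reward? yes — 2 of 3 hold (need ≥2) → satisfied.
section 8 — Controlled Vessel: [the vessel is propelled by mechanical means? no] AND [the master does not hold a certificate of competency? yes] → not satisfied.
section 12 — Certified Ship: [Regulated Carrier (section 10)? yes] OR [Controlled Vessel (section 8)? no] → satisfied.
section 3 — Class-C Operation: [the vessel carries dangerous goods? no] AND [the vessel has a valid load-line certificate? yes] AND [the vessel is registered under the domestic flag? yes] → not satisfied.
section 6 — Chargeable Carrier: [the vessel operates beyond territorial waters? yes] AND [the vessel is propelled by mechanical means? no] → not satisfied.
section 9 — Accredited Voyage: [Class-C Operation (section 3)? no] AND [Chargeable Carrier (section 6)? no] → not satisfied.
section 13 — Class-E Craft: Class-D Carrier (section 11)? yes; Certified Ship (section 12)? yes; Accredited Voyage (section 9)? no — 2 of 3 hold (need ≥2) → satisfied.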